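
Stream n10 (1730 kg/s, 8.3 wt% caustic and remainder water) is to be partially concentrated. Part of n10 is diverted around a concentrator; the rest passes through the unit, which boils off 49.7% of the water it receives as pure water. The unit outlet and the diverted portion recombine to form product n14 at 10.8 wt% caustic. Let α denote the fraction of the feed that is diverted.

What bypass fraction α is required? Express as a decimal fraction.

All 1730×0.083 = 143.59 kg/s of caustic reaches n14, so n14 = 143.59/0.108 = 1329.5 kg/s and vapour = 400.46 kg/s.
The evaporator receives (1−α)·1730 of feed at 0.917 water and removes 0.497 of that water:
0.497×0.917×(1−α)×1730 = 400.46
(1−α) = 400.46/788.45 = 0.5079;  α = 0.4921.

0.492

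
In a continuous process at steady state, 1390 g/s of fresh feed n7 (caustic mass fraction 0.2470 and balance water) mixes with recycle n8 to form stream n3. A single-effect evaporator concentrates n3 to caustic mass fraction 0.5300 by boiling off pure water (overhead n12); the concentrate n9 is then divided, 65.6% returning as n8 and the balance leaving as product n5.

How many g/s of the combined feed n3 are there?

Overall caustic balance (none leaves overhead): caustic in fresh feed = caustic in product, i.e. 1390×0.247 = (1−0.656)·n9·0.530.
n9 = 343.33/(0.530×0.344) = 1883.1 g/s.
Recycle n8 = 0.656×1883.1 = 1235.3 g/s.
Combined feed n3 = 1390 + 1235.3 = 2625.3 g/s.

2625 g/s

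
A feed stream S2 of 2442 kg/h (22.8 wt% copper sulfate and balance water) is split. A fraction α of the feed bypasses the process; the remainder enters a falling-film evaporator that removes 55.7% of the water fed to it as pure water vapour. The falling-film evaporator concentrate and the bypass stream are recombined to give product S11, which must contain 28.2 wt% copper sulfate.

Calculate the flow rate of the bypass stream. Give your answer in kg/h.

1355 kg/h

All 2442×0.228 = 556.78 kg/h of copper sulfate reaches S11, so S11 = 556.78/0.282 = 1974.4 kg/h and vapour = 467.62 kg/h.
The evaporator receives (1−α)·2442 of feed at 0.772 water and removes 0.557 of that water:
0.557×0.772×(1−α)×2442 = 467.62
(1−α) = 467.62/1050.1 = 0.4453;  α = 0.5547.
Bypass flow = 0.5547×2442 = 1354.5 kg/h.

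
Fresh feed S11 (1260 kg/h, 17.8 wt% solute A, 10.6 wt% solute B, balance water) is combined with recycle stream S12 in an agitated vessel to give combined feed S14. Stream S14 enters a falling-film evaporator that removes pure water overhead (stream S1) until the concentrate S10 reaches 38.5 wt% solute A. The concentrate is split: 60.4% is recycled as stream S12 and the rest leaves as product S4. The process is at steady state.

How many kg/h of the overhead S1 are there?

677.5 kg/h

Overall solute A balance (none leaves overhead): solute A in fresh feed = solute A in product, i.e. 1260×0.178 = (1−0.604)·S10·0.385.
S10 = 224.28/(0.385×0.396) = 1471.1 kg/h.
Recycle S12 = 0.604×1471.1 = 888.53 kg/h.
Combined feed S14 = 1260 + 888.53 = 2148.5 kg/h.
Overhead S1 = S14 − S10 = 2148.5 − 1471.1 = 677.45 kg/h.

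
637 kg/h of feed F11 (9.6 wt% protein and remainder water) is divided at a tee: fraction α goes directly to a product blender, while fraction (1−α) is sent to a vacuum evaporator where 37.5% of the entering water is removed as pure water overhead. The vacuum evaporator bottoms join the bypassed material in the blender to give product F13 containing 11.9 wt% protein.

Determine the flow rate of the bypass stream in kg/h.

273.8 kg/h

All 637×0.096 = 61.152 kg/h of protein reaches F13, so F13 = 61.152/0.119 = 513.88 kg/h and vapour = 123.12 kg/h.
The evaporator receives (1−α)·637 of feed at 0.904 water and removes 0.375 of that water:
0.375×0.904×(1−α)×637 = 123.12
(1−α) = 123.12/215.94 = 0.5701;  α = 0.4299.
Bypass flow = 0.4299×637 = 273.82 kg/h.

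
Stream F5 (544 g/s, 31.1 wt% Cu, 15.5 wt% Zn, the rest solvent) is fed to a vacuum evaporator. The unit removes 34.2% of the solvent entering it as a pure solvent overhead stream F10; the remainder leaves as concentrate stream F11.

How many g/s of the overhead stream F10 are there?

solvent entering = 544×0.534 = 290.5 g/s; overhead removed = 0.342×290.5 = 99.35 g/s.

99.35 g/s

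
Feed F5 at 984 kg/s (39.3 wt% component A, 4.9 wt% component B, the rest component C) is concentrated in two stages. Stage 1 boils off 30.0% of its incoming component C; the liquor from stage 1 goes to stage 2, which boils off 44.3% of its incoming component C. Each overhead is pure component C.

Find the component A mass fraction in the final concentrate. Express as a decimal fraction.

component C in feed = 984×0.558 = 549.07 kg/s.
After stage 1: component C left = (1−0.300)×549.07 = 384.35; stream total = 819.28 kg/s.
After stage 2: component C left = (1−0.443)×384.35 = 214.08; final concentrate = 649.01 kg/s.
component A fraction = 386.71/649.01 = 0.596.

0.596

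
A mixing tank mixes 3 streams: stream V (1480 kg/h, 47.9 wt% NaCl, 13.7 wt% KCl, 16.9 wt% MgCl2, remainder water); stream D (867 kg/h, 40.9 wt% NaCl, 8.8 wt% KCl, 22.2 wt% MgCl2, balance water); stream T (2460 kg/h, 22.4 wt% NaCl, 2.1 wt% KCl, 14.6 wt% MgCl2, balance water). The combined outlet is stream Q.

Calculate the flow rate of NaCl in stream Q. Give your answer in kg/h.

1615 kg/h

NaCl out = NaCl in = 1480×0.479 + 867×0.409 + 2460×0.224 = 1614.6 kg/h.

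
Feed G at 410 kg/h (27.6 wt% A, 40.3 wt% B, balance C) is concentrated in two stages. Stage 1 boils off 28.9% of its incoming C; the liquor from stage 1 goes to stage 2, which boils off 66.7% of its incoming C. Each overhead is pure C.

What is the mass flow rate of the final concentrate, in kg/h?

309.6 kg/h

C in feed = 410×0.321 = 131.61 kg/h.
After stage 1: C left = (1−0.289)×131.61 = 93.575; stream total = 371.96 kg/h.
After stage 2: C left = (1−0.667)×93.575 = 31.16; final concentrate = 309.55 kg/h.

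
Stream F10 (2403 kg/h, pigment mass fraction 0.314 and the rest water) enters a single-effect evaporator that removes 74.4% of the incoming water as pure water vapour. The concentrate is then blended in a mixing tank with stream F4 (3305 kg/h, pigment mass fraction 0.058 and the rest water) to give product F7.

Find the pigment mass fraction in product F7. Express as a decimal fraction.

Vapour removed = 0.744×0.686×2403 = 1226.5 kg/h; concentrate = 1176.5 kg/h.
pigment reaching the mixer = 754.54 (from concentrate) + 3305×0.058 = 946.23 kg/h.
Product flow = 1176.5 + 3305 = 4481.5 kg/h; pigment fraction = 0.211.

0.211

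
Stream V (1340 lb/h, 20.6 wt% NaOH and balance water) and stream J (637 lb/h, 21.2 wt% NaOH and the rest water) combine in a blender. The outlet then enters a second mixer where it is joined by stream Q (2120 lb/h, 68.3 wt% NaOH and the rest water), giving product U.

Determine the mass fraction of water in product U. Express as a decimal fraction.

Overall, product flow = 4097 lb/h.
water in = 1340×0.794 + 637×0.788 + 2120×0.317 = 2238 lb/h.
water fraction in U = 0.5462.

0.5462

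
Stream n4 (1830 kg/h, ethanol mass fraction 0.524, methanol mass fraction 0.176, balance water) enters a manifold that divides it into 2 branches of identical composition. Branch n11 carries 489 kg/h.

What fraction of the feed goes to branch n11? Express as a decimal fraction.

Fraction to n11 = 489/1830 = 0.2672.

0.267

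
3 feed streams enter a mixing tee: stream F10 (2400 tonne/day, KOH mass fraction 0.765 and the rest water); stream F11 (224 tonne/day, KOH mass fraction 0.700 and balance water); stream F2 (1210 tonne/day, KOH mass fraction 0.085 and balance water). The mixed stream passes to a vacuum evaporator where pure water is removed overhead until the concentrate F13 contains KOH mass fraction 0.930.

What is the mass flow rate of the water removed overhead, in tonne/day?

1581 tonne/day

KOH entering = 2400×0.765 + 224×0.700 + 1210×0.085 = 2095.7 tonne/day.
All KOH reports to F13, so F13 = 2095.7/0.930 = 2253.4 tonne/day.
Total feed = 3834 tonne/day; overhead = 3834 − 2253.4 = 1580.6 tonne/day.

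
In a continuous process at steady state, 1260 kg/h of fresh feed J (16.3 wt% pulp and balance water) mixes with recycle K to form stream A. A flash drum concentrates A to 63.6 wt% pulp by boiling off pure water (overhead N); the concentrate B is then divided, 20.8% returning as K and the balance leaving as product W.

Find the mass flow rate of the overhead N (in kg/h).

937.1 kg/h

Overall pulp balance (none leaves overhead): pulp in fresh feed = pulp in product, i.e. 1260×0.163 = (1−0.208)·B·0.636.
B = 205.38/(0.636×0.792) = 407.73 kg/h.
Recycle K = 0.208×407.73 = 84.808 kg/h.
Combined feed A = 1260 + 84.808 = 1344.8 kg/h.
Overhead N = A − B = 1344.8 − 407.73 = 937.08 kg/h.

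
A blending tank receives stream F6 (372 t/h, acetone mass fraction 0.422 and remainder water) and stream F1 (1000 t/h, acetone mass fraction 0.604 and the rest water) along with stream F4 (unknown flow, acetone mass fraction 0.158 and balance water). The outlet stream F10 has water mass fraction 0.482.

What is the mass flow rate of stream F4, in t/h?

139.7 t/h

Let F4 be the unknown flow. Total out = 1372 + F4.
water balance: 611.02 + 0.842·F4 = 0.482·(1372 + F4)
(0.842 − 0.482)·F4 = 0.482×1372 − 611.02 = 50.288
F4 = 50.288 / 0.360 = 139.69 t/h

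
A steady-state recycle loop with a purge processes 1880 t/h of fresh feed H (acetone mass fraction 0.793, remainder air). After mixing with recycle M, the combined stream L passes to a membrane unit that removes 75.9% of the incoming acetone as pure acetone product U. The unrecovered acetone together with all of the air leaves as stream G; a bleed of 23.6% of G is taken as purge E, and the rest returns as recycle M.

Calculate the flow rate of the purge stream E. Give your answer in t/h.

493.1 t/h

air enters only via H and leaves only via the purge: 1880×0.207 = 0.236×(air in G), and the membrane unit passes all air, so air in L = air in G = 1649 t/h.
acetone in L: m_A = 1880×0.793 + (1−0.236)·(1−0.759)·m_A, so m_A = 1490.8/0.8159 = 1827.3 t/h.
G = (1−0.759)×1827.3 + 1649 = 2089.4 t/h.
Purge E = 0.236×2089.4 = 493.09 t/h.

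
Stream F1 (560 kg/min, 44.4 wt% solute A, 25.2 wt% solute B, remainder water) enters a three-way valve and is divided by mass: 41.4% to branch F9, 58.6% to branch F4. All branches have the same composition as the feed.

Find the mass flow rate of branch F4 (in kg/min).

Branch F4 flow = 0.586×560 = 328.16 kg/min.

328.2 kg/min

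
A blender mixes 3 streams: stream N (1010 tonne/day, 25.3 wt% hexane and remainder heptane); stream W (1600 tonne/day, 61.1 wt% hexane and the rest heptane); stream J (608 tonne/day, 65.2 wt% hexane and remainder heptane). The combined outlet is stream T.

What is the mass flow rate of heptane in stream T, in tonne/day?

heptane out = heptane in = 1010×0.747 + 1600×0.389 + 608×0.348 = 1588.5 tonne/day.

1588 tonne/day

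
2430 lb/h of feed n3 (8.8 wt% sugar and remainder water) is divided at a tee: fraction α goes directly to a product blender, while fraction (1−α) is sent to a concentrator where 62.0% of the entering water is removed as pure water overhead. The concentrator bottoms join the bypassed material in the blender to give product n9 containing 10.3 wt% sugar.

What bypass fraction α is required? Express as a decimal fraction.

All 2430×0.088 = 213.84 lb/h of sugar reaches n9, so n9 = 213.84/0.103 = 2076.1 lb/h and vapour = 353.88 lb/h.
The evaporator receives (1−α)·2430 of feed at 0.912 water and removes 0.620 of that water:
0.620×0.912×(1−α)×2430 = 353.88
(1−α) = 353.88/1374 = 0.2576;  α = 0.7424.

0.742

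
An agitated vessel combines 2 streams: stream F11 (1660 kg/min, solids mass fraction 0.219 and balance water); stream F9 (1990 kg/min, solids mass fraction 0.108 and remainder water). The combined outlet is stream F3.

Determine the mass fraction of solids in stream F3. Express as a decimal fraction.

Total flow out = 1660 + 1990 = 3650 kg/min.
solids in = 1660×0.219 + 1990×0.108 = 578.46 kg/min.
solids mass fraction in F3 = 578.46/3650 = 0.158.

0.158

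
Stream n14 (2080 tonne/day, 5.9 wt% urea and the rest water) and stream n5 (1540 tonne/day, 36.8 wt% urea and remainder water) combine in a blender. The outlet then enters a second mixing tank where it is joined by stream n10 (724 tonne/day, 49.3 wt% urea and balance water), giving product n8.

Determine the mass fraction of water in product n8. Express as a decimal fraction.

Overall, product flow = 4344 tonne/day.
water in = 2080×0.941 + 1540×0.632 + 724×0.507 = 3297.6 tonne/day.
water fraction in n8 = 0.7591.

0.7591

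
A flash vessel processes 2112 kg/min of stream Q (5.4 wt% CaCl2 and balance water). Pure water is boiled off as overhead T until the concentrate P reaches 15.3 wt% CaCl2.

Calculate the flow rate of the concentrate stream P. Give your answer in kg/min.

745.4 kg/min

CaCl2 is conserved: 2112×0.054 = 114.05 kg/min all reports to the concentrate.
Concentrate = 114.05/(target fraction) = 745.41 kg/min.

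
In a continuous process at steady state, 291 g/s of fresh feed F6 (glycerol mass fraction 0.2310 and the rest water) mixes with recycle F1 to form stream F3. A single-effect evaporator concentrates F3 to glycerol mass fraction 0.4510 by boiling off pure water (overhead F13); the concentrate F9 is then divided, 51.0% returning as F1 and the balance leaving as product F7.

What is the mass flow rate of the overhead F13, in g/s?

142 g/s

Overall glycerol balance (none leaves overhead): glycerol in fresh feed = glycerol in product, i.e. 291×0.231 = (1−0.510)·F9·0.451.
F9 = 67.221/(0.451×0.490) = 304.18 g/s.
Recycle F1 = 0.510×304.18 = 155.13 g/s.
Combined feed F3 = 291 + 155.13 = 446.13 g/s.
Overhead F13 = F3 − F9 = 446.13 − 304.18 = 141.95 g/s.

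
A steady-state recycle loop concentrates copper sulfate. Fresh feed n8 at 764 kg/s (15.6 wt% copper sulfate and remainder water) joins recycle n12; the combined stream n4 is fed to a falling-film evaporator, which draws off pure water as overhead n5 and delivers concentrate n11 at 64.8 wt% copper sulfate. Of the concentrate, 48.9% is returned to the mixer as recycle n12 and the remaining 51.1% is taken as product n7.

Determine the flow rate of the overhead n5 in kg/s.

580.1 kg/s

Overall copper sulfate balance (none leaves overhead): copper sulfate in fresh feed = copper sulfate in product, i.e. 764×0.156 = (1−0.489)·n11·0.648.
n11 = 119.18/(0.648×0.511) = 359.93 kg/s.
Recycle n12 = 0.489×359.93 = 176.01 kg/s.
Combined feed n4 = 764 + 176.01 = 940.01 kg/s.
Overhead n5 = n4 − n11 = 940.01 − 359.93 = 580.07 kg/s.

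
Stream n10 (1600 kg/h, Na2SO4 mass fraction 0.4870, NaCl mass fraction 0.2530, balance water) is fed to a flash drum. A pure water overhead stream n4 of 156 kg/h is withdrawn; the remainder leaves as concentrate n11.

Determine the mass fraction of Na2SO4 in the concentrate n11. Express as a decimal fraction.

Na2SO4 is not removed: 1600×0.487 = 779.2 kg/h of Na2SO4 enters n11.
Concentrate = 1600 − 156 = 1444 kg/h.
Mass fraction = 779.2/1444 = 0.5396.

0.5396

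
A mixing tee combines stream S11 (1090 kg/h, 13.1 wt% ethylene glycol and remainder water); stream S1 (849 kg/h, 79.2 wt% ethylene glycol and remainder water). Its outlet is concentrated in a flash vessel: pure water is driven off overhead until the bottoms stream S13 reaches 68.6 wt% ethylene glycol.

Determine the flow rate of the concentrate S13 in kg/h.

1188 kg/h

ethylene glycol entering = 1090×0.131 + 849×0.792 = 815.2 kg/h.
All ethylene glycol reports to S13, so S13 = 815.2/0.686 = 1188.3 kg/h.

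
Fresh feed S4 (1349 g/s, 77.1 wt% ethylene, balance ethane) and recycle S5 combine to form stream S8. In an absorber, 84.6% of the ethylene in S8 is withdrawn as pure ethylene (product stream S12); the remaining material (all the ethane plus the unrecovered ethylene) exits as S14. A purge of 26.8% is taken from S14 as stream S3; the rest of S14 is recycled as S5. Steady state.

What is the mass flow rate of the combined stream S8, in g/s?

2325 g/s

ethane enters only via S4 and leaves only via the purge: 1349×0.229 = 0.268×(ethane in S14), and the absorber passes all ethane, so ethane in S8 = ethane in S14 = 1152.7 g/s.
ethylene in S8: m_A = 1349×0.771 + (1−0.268)·(1−0.846)·m_A, so m_A = 1040.1/0.8873 = 1172.2 g/s.
S8 = 1172.2 + 1152.7 = 2324.9 g/s.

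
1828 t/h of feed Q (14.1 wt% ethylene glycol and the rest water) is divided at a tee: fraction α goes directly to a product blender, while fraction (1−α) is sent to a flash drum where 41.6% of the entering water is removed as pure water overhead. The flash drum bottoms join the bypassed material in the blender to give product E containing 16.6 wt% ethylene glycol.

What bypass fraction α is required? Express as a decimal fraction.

All 1828×0.141 = 257.75 t/h of ethylene glycol reaches E, so E = 257.75/0.166 = 1552.7 t/h and vapour = 275.3 t/h.
The evaporator receives (1−α)·1828 of feed at 0.859 water and removes 0.416 of that water:
0.416×0.859×(1−α)×1828 = 275.3
(1−α) = 275.3/653.22 = 0.4214;  α = 0.5786.

0.579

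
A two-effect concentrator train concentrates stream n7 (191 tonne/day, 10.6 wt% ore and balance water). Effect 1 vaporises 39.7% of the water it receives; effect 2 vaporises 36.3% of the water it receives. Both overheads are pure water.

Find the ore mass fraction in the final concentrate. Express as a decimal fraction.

0.236

water in feed = 191×0.894 = 170.75 tonne/day.
After stage 1: water left = (1−0.397)×170.75 = 102.96; stream total = 123.21 tonne/day.
After stage 2: water left = (1−0.363)×102.96 = 65.588; final concentrate = 85.834 tonne/day.
ore fraction = 20.246/85.834 = 0.236.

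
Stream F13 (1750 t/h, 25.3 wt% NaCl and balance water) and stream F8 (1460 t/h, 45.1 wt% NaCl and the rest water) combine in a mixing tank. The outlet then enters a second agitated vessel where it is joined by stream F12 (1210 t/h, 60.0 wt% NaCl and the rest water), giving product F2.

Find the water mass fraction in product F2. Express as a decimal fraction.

0.587

Overall, product flow = 4420 t/h.
water in = 1750×0.747 + 1460×0.549 + 1210×0.400 = 2592.8 t/h.
water fraction in F2 = 0.587.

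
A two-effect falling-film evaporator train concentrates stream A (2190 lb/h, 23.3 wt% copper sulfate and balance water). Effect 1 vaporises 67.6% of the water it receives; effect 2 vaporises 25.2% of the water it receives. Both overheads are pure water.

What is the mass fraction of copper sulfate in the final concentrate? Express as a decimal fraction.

water in feed = 2190×0.767 = 1679.7 lb/h.
After stage 1: water left = (1−0.676)×1679.7 = 544.23; stream total = 1054.5 lb/h.
After stage 2: water left = (1−0.252)×544.23 = 407.09; final concentrate = 917.36 lb/h.
copper sulfate fraction = 510.27/917.36 = 0.5562.

0.5562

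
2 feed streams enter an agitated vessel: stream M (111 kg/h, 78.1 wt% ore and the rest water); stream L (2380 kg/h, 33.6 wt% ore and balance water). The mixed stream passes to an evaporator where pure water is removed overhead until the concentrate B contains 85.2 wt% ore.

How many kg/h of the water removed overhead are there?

ore entering = 111×0.781 + 2380×0.336 = 886.37 kg/h.
All ore reports to B, so B = 886.37/0.852 = 1040.3 kg/h.
Total feed = 2491 kg/h; overhead = 2491 − 1040.3 = 1450.7 kg/h.

1451 kg/h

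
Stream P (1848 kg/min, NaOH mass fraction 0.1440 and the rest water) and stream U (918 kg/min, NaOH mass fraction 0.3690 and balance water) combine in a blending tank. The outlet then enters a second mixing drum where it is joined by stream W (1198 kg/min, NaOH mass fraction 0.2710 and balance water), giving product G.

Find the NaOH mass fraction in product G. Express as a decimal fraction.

Overall, product flow = 3964 kg/min.
NaOH in = 1848×0.144 + 918×0.369 + 1198×0.271 = 929.51 kg/min.
NaOH fraction in G = 0.2345.

0.2345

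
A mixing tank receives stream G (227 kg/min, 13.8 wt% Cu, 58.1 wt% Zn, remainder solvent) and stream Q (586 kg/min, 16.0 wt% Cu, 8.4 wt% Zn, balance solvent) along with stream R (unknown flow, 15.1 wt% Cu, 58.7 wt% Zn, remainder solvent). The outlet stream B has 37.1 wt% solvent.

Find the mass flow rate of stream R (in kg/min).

Let R be the unknown flow. Total out = 813 + R.
solvent balance: 506.8 + 0.262·R = 0.371·(813 + R)
(0.262 − 0.371)·R = 0.371×813 − 506.8 = -205.18
R = -205.18 / -0.109 = 1882.4 kg/min

1882 kg/min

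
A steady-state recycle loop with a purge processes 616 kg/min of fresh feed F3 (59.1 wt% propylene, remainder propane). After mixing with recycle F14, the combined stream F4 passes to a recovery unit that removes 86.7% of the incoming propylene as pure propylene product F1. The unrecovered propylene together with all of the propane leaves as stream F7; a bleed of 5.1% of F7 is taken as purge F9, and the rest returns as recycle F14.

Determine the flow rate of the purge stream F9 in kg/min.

254.8 kg/min

propane enters only via F3 and leaves only via the purge: 616×0.409 = 0.051×(propane in F7), and the recovery unit passes all propane, so propane in F4 = propane in F7 = 4940.1 kg/min.
propylene in F4: m_A = 616×0.591 + (1−0.051)·(1−0.867)·m_A, so m_A = 364.06/0.8738 = 416.64 kg/min.
F7 = (1−0.867)×416.64 + 4940.1 = 4995.5 kg/min.
Purge F9 = 0.051×4995.5 = 254.77 kg/min.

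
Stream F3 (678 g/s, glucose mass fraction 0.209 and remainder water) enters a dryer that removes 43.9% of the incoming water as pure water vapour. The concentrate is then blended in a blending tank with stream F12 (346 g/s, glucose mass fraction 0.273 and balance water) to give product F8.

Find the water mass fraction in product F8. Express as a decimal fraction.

0.701

Vapour removed = 0.439×0.791×678 = 235.43 g/s; concentrate = 442.57 g/s.
water reaching the mixer = 300.86 (from concentrate) + 346×0.727 = 552.41 g/s.
Product flow = 442.57 + 346 = 788.57 g/s; water fraction = 0.701.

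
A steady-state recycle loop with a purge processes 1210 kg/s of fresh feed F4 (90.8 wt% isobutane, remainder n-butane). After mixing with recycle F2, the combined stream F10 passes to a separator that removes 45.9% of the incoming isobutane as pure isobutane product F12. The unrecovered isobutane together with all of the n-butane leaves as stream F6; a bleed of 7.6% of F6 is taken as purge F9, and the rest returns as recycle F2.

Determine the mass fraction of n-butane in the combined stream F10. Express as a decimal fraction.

0.400

n-butane enters only via F4 and leaves only via the purge: 1210×0.092 = 0.076×(n-butane in F6), and the separator passes all n-butane, so n-butane in F10 = n-butane in F6 = 1464.7 kg/s.
isobutane in F10: m_A = 1210×0.908 + (1−0.076)·(1−0.459)·m_A, so m_A = 1098.7/0.5001 = 2196.9 kg/s.
F10 = 2196.9 + 1464.7 = 3661.6 kg/s.
n-butane fraction in F10 = 1464.7/3661.6 = 0.400.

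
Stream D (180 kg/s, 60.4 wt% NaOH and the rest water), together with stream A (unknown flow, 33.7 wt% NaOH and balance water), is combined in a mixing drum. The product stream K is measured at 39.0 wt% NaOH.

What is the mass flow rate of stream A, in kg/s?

Let A be the unknown flow. Total out = 180 + A.
NaOH balance: 108.72 + 0.337·A = 0.390·(180 + A)
(0.337 − 0.390)·A = 0.390×180 − 108.72 = -38.52
A = -38.52 / -0.053 = 726.79 kg/s

726.8 kg/s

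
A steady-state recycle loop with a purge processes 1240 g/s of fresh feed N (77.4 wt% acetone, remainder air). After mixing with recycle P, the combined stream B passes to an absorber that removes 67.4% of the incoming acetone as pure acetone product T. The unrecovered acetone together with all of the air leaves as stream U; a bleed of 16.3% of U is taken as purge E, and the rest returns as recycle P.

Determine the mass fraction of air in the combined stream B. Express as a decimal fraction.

air enters only via N and leaves only via the purge: 1240×0.226 = 0.163×(air in U), and the absorber passes all air, so air in B = air in U = 1719.3 g/s.
acetone in B: m_A = 1240×0.774 + (1−0.163)·(1−0.674)·m_A, so m_A = 959.76/0.7271 = 1319.9 g/s.
B = 1319.9 + 1719.3 = 3039.2 g/s.
air fraction in B = 1719.3/3039.2 = 0.566.

0.566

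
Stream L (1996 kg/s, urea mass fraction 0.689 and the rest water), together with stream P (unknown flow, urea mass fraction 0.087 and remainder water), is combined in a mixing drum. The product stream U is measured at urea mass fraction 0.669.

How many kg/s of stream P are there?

Let P be the unknown flow. Total out = 1996 + P.
urea balance: 1375.2 + 0.087·P = 0.669·(1996 + P)
(0.087 − 0.669)·P = 0.669×1996 − 1375.2 = -39.92
P = -39.92 / -0.582 = 68.591 kg/s

68.59 kg/s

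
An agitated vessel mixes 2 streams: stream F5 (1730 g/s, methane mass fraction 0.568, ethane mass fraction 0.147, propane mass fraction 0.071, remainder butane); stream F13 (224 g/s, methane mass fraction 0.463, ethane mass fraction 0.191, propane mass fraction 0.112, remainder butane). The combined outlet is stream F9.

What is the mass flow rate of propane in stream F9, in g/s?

147.9 g/s

propane out = propane in = 1730×0.071 + 224×0.112 = 147.92 g/s.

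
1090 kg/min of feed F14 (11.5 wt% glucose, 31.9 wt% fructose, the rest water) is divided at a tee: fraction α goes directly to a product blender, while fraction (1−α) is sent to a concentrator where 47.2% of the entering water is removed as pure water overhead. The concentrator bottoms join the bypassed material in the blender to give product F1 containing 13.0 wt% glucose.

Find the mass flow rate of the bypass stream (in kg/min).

All 1090×0.115 = 125.35 kg/min of glucose reaches F1, so F1 = 125.35/0.130 = 964.23 kg/min and vapour = 125.77 kg/min.
The evaporator receives (1−α)·1090 of feed at 0.566 water and removes 0.472 of that water:
0.472×0.566×(1−α)×1090 = 125.77
(1−α) = 125.77/291.2 = 0.4319;  α = 0.5681.
Bypass flow = 0.5681×1090 = 619.22 kg/min.

619.2 kg/min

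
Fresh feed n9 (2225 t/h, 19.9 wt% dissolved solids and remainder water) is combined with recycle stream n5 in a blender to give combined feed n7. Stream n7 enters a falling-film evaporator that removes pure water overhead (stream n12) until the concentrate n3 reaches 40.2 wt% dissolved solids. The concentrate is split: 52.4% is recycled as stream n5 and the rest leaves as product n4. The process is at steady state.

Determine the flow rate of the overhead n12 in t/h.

Overall dissolved solids balance (none leaves overhead): dissolved solids in fresh feed = dissolved solids in product, i.e. 2225×0.199 = (1−0.524)·n3·0.402.
n3 = 442.78/(0.402×0.476) = 2313.9 t/h.
Recycle n5 = 0.524×2313.9 = 1212.5 t/h.
Combined feed n7 = 2225 + 1212.5 = 3437.5 t/h.
Overhead n12 = n7 − n3 = 3437.5 − 2313.9 = 1123.6 t/h.

1124 t/h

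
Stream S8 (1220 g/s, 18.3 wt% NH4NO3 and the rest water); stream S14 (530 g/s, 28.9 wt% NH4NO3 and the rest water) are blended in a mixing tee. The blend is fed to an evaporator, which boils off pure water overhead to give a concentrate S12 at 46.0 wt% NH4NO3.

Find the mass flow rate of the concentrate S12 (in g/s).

NH4NO3 entering = 1220×0.183 + 530×0.289 = 376.43 g/s.
All NH4NO3 reports to S12, so S12 = 376.43/0.460 = 818.33 g/s.

818.3 g/s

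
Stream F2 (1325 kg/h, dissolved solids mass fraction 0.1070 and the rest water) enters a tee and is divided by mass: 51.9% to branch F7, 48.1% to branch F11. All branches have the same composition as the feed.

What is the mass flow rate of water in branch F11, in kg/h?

569.1 kg/h

Branch F11 total = 0.481×1325 = 637.32 kg/h.
water in F11 = 0.893×637.32 = 569.13 kg/h.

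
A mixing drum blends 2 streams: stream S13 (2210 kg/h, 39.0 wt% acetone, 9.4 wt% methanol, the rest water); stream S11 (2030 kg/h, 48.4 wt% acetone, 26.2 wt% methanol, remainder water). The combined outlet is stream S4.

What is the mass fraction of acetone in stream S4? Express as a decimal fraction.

0.4350

Total flow out = 2210 + 2030 = 4240 kg/h.
acetone in = 2210×0.390 + 2030×0.484 = 1844.4 kg/h.
acetone mass fraction in S4 = 1844.4/4240 = 0.4350.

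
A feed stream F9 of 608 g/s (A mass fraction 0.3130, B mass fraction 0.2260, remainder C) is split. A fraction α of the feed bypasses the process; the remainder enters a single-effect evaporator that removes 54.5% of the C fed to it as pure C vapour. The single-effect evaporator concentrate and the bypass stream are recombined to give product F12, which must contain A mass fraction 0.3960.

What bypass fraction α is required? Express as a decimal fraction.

All 608×0.313 = 190.3 g/s of A reaches F12, so F12 = 190.3/0.396 = 480.57 g/s and vapour = 127.43 g/s.
The evaporator receives (1−α)·608 of feed at 0.461 C and removes 0.545 of that C:
0.545×0.461×(1−α)×608 = 127.43
(1−α) = 127.43/152.76 = 0.8342;  α = 0.1658.

0.166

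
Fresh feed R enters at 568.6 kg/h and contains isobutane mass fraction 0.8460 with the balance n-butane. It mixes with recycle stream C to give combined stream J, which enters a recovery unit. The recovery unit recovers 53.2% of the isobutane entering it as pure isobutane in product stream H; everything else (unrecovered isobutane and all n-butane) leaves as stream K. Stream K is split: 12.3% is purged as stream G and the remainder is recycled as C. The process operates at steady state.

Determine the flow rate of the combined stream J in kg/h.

1528 kg/h

n-butane enters only via R and leaves only via the purge: 568.6×0.154 = 0.123×(n-butane in K), and the recovery unit passes all n-butane, so n-butane in J = n-butane in K = 711.91 kg/h.
isobutane in J: m_A = 568.6×0.846 + (1−0.123)·(1−0.532)·m_A, so m_A = 481.04/0.5896 = 815.92 kg/h.
J = 815.92 + 711.91 = 1527.8 kg/h.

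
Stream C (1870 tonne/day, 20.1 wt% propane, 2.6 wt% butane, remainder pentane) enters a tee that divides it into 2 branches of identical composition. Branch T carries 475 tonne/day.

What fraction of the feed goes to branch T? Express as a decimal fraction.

Fraction to T = 475/1870 = 0.2540.

0.254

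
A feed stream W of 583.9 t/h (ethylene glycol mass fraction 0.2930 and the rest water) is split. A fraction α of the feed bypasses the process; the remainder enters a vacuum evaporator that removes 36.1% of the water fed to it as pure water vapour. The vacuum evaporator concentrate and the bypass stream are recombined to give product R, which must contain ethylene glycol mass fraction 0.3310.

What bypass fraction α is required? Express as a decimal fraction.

0.550

All 583.9×0.293 = 171.08 t/h of ethylene glycol reaches R, so R = 171.08/0.331 = 516.87 t/h and vapour = 67.034 t/h.
The evaporator receives (1−α)·583.9 of feed at 0.707 water and removes 0.361 of that water:
0.361×0.707×(1−α)×583.9 = 67.034
(1−α) = 67.034/149.03 = 0.4498;  α = 0.5502.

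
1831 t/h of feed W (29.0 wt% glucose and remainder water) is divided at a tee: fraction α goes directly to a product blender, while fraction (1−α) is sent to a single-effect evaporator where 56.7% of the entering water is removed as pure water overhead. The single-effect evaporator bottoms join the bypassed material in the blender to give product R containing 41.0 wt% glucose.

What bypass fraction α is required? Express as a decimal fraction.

All 1831×0.290 = 530.99 t/h of glucose reaches R, so R = 530.99/0.410 = 1295.1 t/h and vapour = 535.9 t/h.
The evaporator receives (1−α)·1831 of feed at 0.710 water and removes 0.567 of that water:
0.567×0.710×(1−α)×1831 = 535.9
(1−α) = 535.9/737.11 = 0.7270;  α = 0.2730.

0.273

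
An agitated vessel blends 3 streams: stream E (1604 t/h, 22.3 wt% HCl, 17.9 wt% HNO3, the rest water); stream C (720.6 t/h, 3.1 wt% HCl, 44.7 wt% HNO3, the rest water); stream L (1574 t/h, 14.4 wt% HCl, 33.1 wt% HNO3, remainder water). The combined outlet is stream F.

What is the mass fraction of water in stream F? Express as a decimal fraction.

Total flow out = 1604 + 720.6 + 1574 = 3898.6 t/h.
water in = 1604×0.598 + 720.6×0.522 + 1574×0.525 = 2161.7 t/h.
water mass fraction in F = 2161.7/3898.6 = 0.554.

0.554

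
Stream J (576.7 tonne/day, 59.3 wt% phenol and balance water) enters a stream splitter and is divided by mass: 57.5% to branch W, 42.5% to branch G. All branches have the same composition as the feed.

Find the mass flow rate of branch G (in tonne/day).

245.1 tonne/day

Branch G flow = 0.425×576.7 = 245.1 tonne/day.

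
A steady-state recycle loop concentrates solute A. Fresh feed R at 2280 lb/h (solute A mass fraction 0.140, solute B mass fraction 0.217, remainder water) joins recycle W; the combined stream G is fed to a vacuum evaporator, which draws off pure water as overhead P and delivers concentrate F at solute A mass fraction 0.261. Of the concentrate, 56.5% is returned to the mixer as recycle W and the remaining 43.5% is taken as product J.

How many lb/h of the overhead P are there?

1057 lb/h

Overall solute A balance (none leaves overhead): solute A in fresh feed = solute A in product, i.e. 2280×0.140 = (1−0.565)·F·0.261.
F = 319.2/(0.261×0.435) = 2811.5 lb/h.
Recycle W = 0.565×2811.5 = 1588.5 lb/h.
Combined feed G = 2280 + 1588.5 = 3868.5 lb/h.
Overhead P = G − F = 3868.5 − 2811.5 = 1057 lb/h.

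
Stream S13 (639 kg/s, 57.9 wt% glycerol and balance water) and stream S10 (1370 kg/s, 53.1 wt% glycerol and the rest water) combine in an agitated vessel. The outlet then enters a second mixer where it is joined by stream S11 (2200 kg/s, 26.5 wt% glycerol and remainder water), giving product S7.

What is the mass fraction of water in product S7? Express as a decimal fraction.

Overall, product flow = 4209 kg/s.
water in = 639×0.421 + 1370×0.469 + 2200×0.735 = 2528.5 kg/s.
water fraction in S7 = 0.6007.

0.6007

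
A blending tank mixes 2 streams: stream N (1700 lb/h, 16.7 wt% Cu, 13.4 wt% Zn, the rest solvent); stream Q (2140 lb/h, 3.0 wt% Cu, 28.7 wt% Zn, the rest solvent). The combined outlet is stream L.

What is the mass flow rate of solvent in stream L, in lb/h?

solvent out = solvent in = 1700×0.699 + 2140×0.683 = 2649.9 lb/h.

2650 lb/h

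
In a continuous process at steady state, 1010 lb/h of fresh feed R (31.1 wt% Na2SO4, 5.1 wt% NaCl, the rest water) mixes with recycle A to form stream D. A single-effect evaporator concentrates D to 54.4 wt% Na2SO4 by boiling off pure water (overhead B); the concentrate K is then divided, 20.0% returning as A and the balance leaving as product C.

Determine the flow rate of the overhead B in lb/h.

432.6 lb/h

Overall Na2SO4 balance (none leaves overhead): Na2SO4 in fresh feed = Na2SO4 in product, i.e. 1010×0.311 = (1−0.200)·K·0.544.
K = 314.11/(0.544×0.800) = 721.76 lb/h.
Recycle A = 0.200×721.76 = 144.35 lb/h.
Combined feed D = 1010 + 144.35 = 1154.4 lb/h.
Overhead B = D − K = 1154.4 − 721.76 = 432.59 lb/h.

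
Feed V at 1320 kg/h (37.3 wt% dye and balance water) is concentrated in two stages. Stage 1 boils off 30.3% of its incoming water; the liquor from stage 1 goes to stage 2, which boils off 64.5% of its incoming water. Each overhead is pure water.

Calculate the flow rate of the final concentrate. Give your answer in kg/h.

water in feed = 1320×0.627 = 827.64 kg/h.
After stage 1: water left = (1−0.303)×827.64 = 576.87; stream total = 1069.2 kg/h.
After stage 2: water left = (1−0.645)×576.87 = 204.79; final concentrate = 697.15 kg/h.

697.1 kg/h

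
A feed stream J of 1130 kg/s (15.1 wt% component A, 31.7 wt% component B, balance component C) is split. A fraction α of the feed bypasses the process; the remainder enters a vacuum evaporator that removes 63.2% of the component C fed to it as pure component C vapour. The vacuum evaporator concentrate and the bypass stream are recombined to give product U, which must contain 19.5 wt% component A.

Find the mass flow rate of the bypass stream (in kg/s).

371.7 kg/s

All 1130×0.151 = 170.63 kg/s of component A reaches U, so U = 170.63/0.195 = 875.03 kg/s and vapour = 254.97 kg/s.
The evaporator receives (1−α)·1130 of feed at 0.532 component C and removes 0.632 of that component C:
0.632×0.532×(1−α)×1130 = 254.97
(1−α) = 254.97/379.93 = 0.6711;  α = 0.3289.
Bypass flow = 0.3289×1130 = 371.65 kg/s.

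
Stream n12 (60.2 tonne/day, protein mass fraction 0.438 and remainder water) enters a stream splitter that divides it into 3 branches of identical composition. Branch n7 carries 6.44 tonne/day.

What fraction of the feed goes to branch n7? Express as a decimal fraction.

Fraction to n7 = 6.44/60.2 = 0.1070.

0.107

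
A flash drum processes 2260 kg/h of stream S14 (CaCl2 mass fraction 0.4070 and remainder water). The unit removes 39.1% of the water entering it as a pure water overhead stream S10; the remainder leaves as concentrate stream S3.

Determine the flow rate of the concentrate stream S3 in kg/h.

1736 kg/h

water entering = 2260×0.593 = 1340.2 kg/h; overhead removed = 0.391×1340.2 = 524.01 kg/h.
Concentrate = 2260 − 524.01 = 1736 kg/h.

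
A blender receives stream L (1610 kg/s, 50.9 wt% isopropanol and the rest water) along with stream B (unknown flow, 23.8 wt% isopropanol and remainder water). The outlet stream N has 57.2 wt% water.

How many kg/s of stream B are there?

686.4 kg/s

Let B be the unknown flow. Total out = 1610 + B.
water balance: 790.51 + 0.762·B = 0.572·(1610 + B)
(0.762 − 0.572)·B = 0.572×1610 − 790.51 = 130.41
B = 130.41 / 0.190 = 686.37 kg/s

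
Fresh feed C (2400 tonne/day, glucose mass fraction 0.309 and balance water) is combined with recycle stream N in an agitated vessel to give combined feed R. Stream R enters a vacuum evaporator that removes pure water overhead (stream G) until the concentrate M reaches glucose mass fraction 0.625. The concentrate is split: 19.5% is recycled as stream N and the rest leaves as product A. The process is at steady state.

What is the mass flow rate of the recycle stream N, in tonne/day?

287.4 tonne/day

Overall glucose balance (none leaves overhead): glucose in fresh feed = glucose in product, i.e. 2400×0.309 = (1−0.195)·M·0.625.
M = 741.6/(0.625×0.805) = 1474 tonne/day.
Recycle N = 0.195×1474 = 287.43 tonne/day.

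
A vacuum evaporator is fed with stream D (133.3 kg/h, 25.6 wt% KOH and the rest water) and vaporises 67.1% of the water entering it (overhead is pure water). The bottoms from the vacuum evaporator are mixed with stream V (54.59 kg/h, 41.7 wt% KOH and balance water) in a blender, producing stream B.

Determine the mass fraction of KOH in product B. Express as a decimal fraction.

Vapour removed = 0.671×0.744×133.3 = 66.547 kg/h; concentrate = 66.753 kg/h.
KOH reaching the mixer = 34.125 (from concentrate) + 54.59×0.417 = 56.889 kg/h.
Product flow = 66.753 + 54.59 = 121.34 kg/h; KOH fraction = 0.469.

0.469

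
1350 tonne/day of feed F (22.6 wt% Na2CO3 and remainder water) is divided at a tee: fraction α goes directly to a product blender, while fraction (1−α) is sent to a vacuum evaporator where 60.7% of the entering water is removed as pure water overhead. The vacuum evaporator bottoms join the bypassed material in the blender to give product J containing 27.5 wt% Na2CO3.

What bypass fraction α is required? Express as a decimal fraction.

All 1350×0.226 = 305.1 tonne/day of Na2CO3 reaches J, so J = 305.1/0.275 = 1109.5 tonne/day and vapour = 240.55 tonne/day.
The evaporator receives (1−α)·1350 of feed at 0.774 water and removes 0.607 of that water:
0.607×0.774×(1−α)×1350 = 240.55
(1−α) = 240.55/634.25 = 0.3793;  α = 0.6207.

0.621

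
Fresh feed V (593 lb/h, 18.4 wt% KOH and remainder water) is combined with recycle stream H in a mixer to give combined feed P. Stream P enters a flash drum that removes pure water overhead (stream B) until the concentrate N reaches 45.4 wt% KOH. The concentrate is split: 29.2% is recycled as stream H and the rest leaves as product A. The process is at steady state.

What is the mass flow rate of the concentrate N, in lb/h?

Overall KOH balance (none leaves overhead): KOH in fresh feed = KOH in product, i.e. 593×0.184 = (1−0.292)·N·0.454.
N = 109.11/(0.454×0.708) = 339.46 lb/h.

339.5 lb/h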